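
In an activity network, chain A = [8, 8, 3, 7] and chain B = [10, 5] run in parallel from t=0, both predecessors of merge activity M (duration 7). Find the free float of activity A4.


ES(A4) = sum of predecessors on chain A = 19
EF(A4) = ES + duration = 19 + 7 = 26
Successor of A4 is M. ES(M) = max(sum(A), sum(B)) = max(26, 15) = 26
Free float = ES(successor) - EF(current) = 26 - 26 = 0

0


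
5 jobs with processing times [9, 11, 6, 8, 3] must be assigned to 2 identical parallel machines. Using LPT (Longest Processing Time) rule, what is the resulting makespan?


Sort jobs in decreasing order (LPT): [11, 9, 8, 6, 3]
Assign each job to the least loaded machine:
  Machine 1: jobs [11, 6, 3], load = 20
  Machine 2: jobs [9, 8], load = 17
Makespan = max load = 20

20


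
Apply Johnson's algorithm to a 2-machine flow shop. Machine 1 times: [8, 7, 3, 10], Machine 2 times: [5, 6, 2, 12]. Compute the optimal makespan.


Apply Johnson's rule:
  Group 1 (a <= b): [(4, 10, 12)]
  Group 2 (a > b): [(2, 7, 6), (1, 8, 5), (3, 3, 2)]
Optimal job order: [4, 2, 1, 3]
Schedule:
  Job 4: M1 done at 10, M2 done at 22
  Job 2: M1 done at 17, M2 done at 28
  Job 1: M1 done at 25, M2 done at 33
  Job 3: M1 done at 28, M2 done at 35
Makespan = 35

35


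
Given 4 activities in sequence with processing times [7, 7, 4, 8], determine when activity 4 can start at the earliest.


Activity 4 starts after activities 1 through 3 complete.
Predecessor durations: [7, 7, 4]
ES = 7 + 7 + 4 = 18

18


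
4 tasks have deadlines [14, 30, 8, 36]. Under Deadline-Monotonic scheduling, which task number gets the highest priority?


Sort tasks by relative deadline (ascending):
  Task 3: deadline = 8
  Task 1: deadline = 14
  Task 2: deadline = 30
  Task 4: deadline = 36
Priority order (highest first): [3, 1, 2, 4]
Highest priority task = 3

3


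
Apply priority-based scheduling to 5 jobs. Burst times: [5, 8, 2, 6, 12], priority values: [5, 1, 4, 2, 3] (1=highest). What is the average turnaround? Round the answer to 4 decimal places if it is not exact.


Sort by priority (ascending = highest first):
Order: [(1, 8), (2, 6), (3, 12), (4, 2), (5, 5)]
Completion times:
  Priority 1, burst=8, C=8
  Priority 2, burst=6, C=14
  Priority 3, burst=12, C=26
  Priority 4, burst=2, C=28
  Priority 5, burst=5, C=33
Average turnaround = 109/5 = 21.8

21.8


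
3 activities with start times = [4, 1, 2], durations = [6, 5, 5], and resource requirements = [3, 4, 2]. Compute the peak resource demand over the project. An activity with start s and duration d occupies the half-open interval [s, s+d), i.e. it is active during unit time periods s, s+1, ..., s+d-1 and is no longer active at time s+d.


Each activity i is active on [start_i, start_i + duration_i).
Compute total resource usage per time slot:
  t=0: active resources = [], total = 0
  t=1: active resources = [4], total = 4
  t=2: active resources = [4, 2], total = 6
  t=3: active resources = [4, 2], total = 6
  t=4: active resources = [3, 4, 2], total = 9
  t=5: active resources = [3, 4, 2], total = 9
  t=6: active resources = [3, 2], total = 5
  t=7: active resources = [3], total = 3
  t=8: active resources = [3], total = 3
  t=9: active resources = [3], total = 3
Peak resource demand = 9

9


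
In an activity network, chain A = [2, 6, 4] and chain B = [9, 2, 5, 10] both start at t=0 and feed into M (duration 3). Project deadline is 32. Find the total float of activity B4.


Forward pass: ES(B4) = sum of predecessors on chain B = 16
EF = ES + duration = 16 + 10 = 26
Backward pass: LF(M) = deadline = 32; LS(M) = 32 - 3 = 29
LF(B4) = LS(M) - sum(successors on chain B) = 29 - 0 = 29
LS = LF - duration = 29 - 10 = 19
Total float = LS - ES = 19 - 16 = 3

3


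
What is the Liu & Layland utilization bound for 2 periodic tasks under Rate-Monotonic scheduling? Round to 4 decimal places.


Compute 2^(1/2) = 1.4142135624
Subtract 1: 1.4142135624 - 1 = 0.4142135624
Multiply by n: 2 * 0.4142135624 = 0.8284271248
Round to 4 dp: 0.8284

0.8284


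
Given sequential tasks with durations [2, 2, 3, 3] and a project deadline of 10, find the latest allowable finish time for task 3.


LF(activity 3) = deadline - sum of successor durations
Successors: activities 4 through 4 with durations [3]
Sum of successor durations = 3
LF = 10 - 3 = 7

7


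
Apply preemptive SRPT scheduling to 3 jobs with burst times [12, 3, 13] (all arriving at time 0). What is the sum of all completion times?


Since all jobs arrive at t=0, SRPT equals SPT ordering.
SPT order: [3, 12, 13]
Completion times:
  Job 1: p=3, C=3
  Job 2: p=12, C=15
  Job 3: p=13, C=28
Total completion time = 3 + 15 + 28 = 46

46


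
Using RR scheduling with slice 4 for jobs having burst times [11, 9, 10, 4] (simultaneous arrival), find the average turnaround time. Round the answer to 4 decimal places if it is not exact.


Time quantum = 4
Execution trace:
  J1 runs 4 units, time = 4
  J2 runs 4 units, time = 8
  J3 runs 4 units, time = 12
  J4 runs 4 units, time = 16
  J1 runs 4 units, time = 20
  J2 runs 4 units, time = 24
  J3 runs 4 units, time = 28
  J1 runs 3 units, time = 31
  J2 runs 1 units, time = 32
  J3 runs 2 units, time = 34
Finish times: [31, 32, 34, 16]
Average turnaround = 113/4 = 28.25

28.25


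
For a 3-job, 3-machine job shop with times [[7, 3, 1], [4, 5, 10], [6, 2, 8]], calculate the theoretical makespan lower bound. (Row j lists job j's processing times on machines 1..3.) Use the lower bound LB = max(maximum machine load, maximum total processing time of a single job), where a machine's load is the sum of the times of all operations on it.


Machine loads:
  Machine 1: 7 + 4 + 6 = 17
  Machine 2: 3 + 5 + 2 = 10
  Machine 3: 1 + 10 + 8 = 19
Max machine load = 19
Job totals:
  Job 1: 11
  Job 2: 19
  Job 3: 16
Max job total = 19
Lower bound = max(19, 19) = 19

19


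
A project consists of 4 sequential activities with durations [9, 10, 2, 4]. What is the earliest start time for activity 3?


Activity 3 starts after activities 1 through 2 complete.
Predecessor durations: [9, 10]
ES = 9 + 10 = 19

19


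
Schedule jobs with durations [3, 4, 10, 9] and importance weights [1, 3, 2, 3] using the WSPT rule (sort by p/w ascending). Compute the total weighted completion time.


Compute p/w ratios and sort ascending (WSPT): [(4, 3), (3, 1), (9, 3), (10, 2)]
Compute weighted completion times:
  Job (p=4,w=3): C=4, w*C=3*4=12
  Job (p=3,w=1): C=7, w*C=1*7=7
  Job (p=9,w=3): C=16, w*C=3*16=48
  Job (p=10,w=2): C=26, w*C=2*26=52
Total weighted completion time = 119

119


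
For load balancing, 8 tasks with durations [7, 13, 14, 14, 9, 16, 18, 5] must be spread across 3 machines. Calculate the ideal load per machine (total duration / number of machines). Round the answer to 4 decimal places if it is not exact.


Total processing time = 7 + 13 + 14 + 14 + 9 + 16 + 18 + 5 = 96
Number of machines = 3
Ideal balanced load = 96 / 3 = 32.0

32.0


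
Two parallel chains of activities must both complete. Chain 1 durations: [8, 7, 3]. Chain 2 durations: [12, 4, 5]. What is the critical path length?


Path A total = 8 + 7 + 3 = 18
Path B total = 12 + 4 + 5 = 21
Critical path = longest path = max(18, 21) = 21

21


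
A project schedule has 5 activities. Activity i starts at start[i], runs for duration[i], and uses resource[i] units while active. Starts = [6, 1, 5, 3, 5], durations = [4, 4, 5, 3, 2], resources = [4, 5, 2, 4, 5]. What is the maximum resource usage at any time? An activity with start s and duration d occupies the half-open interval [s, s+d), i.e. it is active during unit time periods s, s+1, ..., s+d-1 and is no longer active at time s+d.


Each activity i is active on [start_i, start_i + duration_i).
Compute total resource usage per time slot:
  t=0: active resources = [], total = 0
  t=1: active resources = [5], total = 5
  t=2: active resources = [5], total = 5
  t=3: active resources = [5, 4], total = 9
  t=4: active resources = [5, 4], total = 9
  t=5: active resources = [2, 4, 5], total = 11
  t=6: active resources = [4, 2, 5], total = 11
  t=7: active resources = [4, 2], total = 6
  t=8: active resources = [4, 2], total = 6
  t=9: active resources = [4, 2], total = 6
Peak resource demand = 11

11


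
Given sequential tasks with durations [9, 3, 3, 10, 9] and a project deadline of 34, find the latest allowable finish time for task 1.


LF(activity 1) = deadline - sum of successor durations
Successors: activities 2 through 5 with durations [3, 3, 10, 9]
Sum of successor durations = 25
LF = 34 - 25 = 9

9


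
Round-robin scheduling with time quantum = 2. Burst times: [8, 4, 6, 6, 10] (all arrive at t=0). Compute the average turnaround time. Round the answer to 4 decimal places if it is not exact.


Time quantum = 2
Execution trace:
  J1 runs 2 units, time = 2
  J2 runs 2 units, time = 4
  J3 runs 2 units, time = 6
  J4 runs 2 units, time = 8
  J5 runs 2 units, time = 10
  J1 runs 2 units, time = 12
  J2 runs 2 units, time = 14
  J3 runs 2 units, time = 16
  J4 runs 2 units, time = 18
  J5 runs 2 units, time = 20
  J1 runs 2 units, time = 22
  J3 runs 2 units, time = 24
  J4 runs 2 units, time = 26
  J5 runs 2 units, time = 28
  J1 runs 2 units, time = 30
  J5 runs 2 units, time = 32
  J5 runs 2 units, time = 34
Finish times: [30, 14, 24, 26, 34]
Average turnaround = 128/5 = 25.6

25.6


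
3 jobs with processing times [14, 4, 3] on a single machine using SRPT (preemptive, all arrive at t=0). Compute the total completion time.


Since all jobs arrive at t=0, SRPT equals SPT ordering.
SPT order: [3, 4, 14]
Completion times:
  Job 1: p=3, C=3
  Job 2: p=4, C=7
  Job 3: p=14, C=21
Total completion time = 3 + 7 + 21 = 31

31


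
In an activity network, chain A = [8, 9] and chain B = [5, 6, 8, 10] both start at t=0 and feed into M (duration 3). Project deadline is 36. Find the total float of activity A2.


Forward pass: ES(A2) = sum of predecessors on chain A = 8
EF = ES + duration = 8 + 9 = 17
Backward pass: LF(M) = deadline = 36; LS(M) = 36 - 3 = 33
LF(A2) = LS(M) - sum(successors on chain A) = 33 - 0 = 33
LS = LF - duration = 33 - 9 = 24
Total float = LS - ES = 24 - 8 = 16

16


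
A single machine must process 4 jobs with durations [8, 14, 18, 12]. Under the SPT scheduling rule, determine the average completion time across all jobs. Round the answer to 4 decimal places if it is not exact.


Sort jobs by processing time (SPT order): [8, 12, 14, 18]
Compute completion times sequentially:
  Job 1: processing = 8, completes at 8
  Job 2: processing = 12, completes at 20
  Job 3: processing = 14, completes at 34
  Job 4: processing = 18, completes at 52
Sum of completion times = 114
Average completion time = 114/4 = 28.5

28.5


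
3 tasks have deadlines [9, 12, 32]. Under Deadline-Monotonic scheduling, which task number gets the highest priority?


Sort tasks by relative deadline (ascending):
  Task 1: deadline = 9
  Task 2: deadline = 12
  Task 3: deadline = 32
Priority order (highest first): [1, 2, 3]
Highest priority task = 1

1


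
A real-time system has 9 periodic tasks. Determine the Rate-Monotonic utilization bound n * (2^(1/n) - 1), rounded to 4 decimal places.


Compute 2^(1/9) = 1.0800597389
Subtract 1: 1.0800597389 - 1 = 0.0800597389
Multiply by n: 9 * 0.0800597389 = 0.7205376501
Round to 4 dp: 0.7205

0.7205


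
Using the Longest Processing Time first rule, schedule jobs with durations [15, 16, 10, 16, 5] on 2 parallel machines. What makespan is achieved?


Sort jobs in decreasing order (LPT): [16, 16, 15, 10, 5]
Assign each job to the least loaded machine:
  Machine 1: jobs [16, 15], load = 31
  Machine 2: jobs [16, 10, 5], load = 31
Makespan = max load = 31

31


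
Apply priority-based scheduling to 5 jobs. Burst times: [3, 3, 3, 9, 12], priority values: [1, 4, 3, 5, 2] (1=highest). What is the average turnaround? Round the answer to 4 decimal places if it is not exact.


Sort by priority (ascending = highest first):
Order: [(1, 3), (2, 12), (3, 3), (4, 3), (5, 9)]
Completion times:
  Priority 1, burst=3, C=3
  Priority 2, burst=12, C=15
  Priority 3, burst=3, C=18
  Priority 4, burst=3, C=21
  Priority 5, burst=9, C=30
Average turnaround = 87/5 = 17.4

17.4


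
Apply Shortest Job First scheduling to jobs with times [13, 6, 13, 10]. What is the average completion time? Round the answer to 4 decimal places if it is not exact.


SJF order (ascending): [6, 10, 13, 13]
Completion times:
  Job 1: burst=6, C=6
  Job 2: burst=10, C=16
  Job 3: burst=13, C=29
  Job 4: burst=13, C=42
Average completion = 93/4 = 23.25

23.25


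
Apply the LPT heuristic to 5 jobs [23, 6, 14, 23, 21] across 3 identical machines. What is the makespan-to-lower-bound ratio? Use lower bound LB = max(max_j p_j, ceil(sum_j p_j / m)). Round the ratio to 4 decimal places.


LPT order: [23, 23, 21, 14, 6]
Machine loads after assignment: [29, 23, 35]
LPT makespan = 35
Lower bound = max(max_job, ceil(total/3)) = max(23, 29) = 29
Ratio = 35 / 29 = 1.2069

1.2069


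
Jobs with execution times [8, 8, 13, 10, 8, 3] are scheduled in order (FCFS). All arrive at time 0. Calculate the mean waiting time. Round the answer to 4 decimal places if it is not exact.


FCFS order (as given): [8, 8, 13, 10, 8, 3]
Waiting times:
  Job 1: wait = 0
  Job 2: wait = 8
  Job 3: wait = 16
  Job 4: wait = 29
  Job 5: wait = 39
  Job 6: wait = 47
Sum of waiting times = 139
Average waiting time = 139/6 = 23.1667

23.1667


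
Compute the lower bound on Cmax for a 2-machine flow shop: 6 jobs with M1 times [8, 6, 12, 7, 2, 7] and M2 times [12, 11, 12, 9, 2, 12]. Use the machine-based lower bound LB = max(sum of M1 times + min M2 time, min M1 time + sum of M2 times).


LB1 = sum(M1 times) + min(M2 times) = 42 + 2 = 44
LB2 = min(M1 times) + sum(M2 times) = 2 + 58 = 60
Lower bound = max(LB1, LB2) = max(44, 60) = 60

60


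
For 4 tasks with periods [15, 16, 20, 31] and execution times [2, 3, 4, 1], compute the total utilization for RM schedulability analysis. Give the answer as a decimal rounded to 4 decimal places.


Compute individual utilizations (exact fractions):
  Task 1: C/T = 2/15 (approx. 0.1333)
  Task 2: C/T = 3/16 (approx. 0.1875)
  Task 3: C/T = 4/20 = 1/5 (approx. 0.2)
  Task 4: C/T = 1/31 (approx. 0.0323)
Total utilization U = 2/15 + 3/16 + 1/5 + 1/31 = 823/1488
Rounded to 4 decimal places: U = 0.5531
RM (Liu & Layland) bound for 4 tasks = 0.756828; compare with U = 823/1488 (approx. 0.553091)
U <= bound, so schedulable by RM sufficient condition.

0.5531


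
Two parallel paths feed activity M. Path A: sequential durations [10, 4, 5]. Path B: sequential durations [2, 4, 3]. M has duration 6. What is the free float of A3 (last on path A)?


ES(A3) = sum of predecessors on chain A = 14
EF(A3) = ES + duration = 14 + 5 = 19
Successor of A3 is M. ES(M) = max(sum(A), sum(B)) = max(19, 9) = 19
Free float = ES(successor) - EF(current) = 19 - 19 = 0

0


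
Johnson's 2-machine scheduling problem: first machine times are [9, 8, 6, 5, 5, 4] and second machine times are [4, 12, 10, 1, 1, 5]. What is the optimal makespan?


Apply Johnson's rule:
  Group 1 (a <= b): [(6, 4, 5), (3, 6, 10), (2, 8, 12)]
  Group 2 (a > b): [(1, 9, 4), (4, 5, 1), (5, 5, 1)]
Optimal job order: [6, 3, 2, 1, 4, 5]
Schedule:
  Job 6: M1 done at 4, M2 done at 9
  Job 3: M1 done at 10, M2 done at 20
  Job 2: M1 done at 18, M2 done at 32
  Job 1: M1 done at 27, M2 done at 36
  Job 4: M1 done at 32, M2 done at 37
  Job 5: M1 done at 37, M2 done at 38
Makespan = 38

38


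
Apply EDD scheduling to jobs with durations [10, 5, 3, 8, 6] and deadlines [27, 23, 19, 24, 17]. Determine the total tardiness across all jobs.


Sort by due date (EDD order): [(6, 17), (3, 19), (5, 23), (8, 24), (10, 27)]
Compute completion times and tardiness:
  Job 1: p=6, d=17, C=6, tardiness=max(0,6-17)=0
  Job 2: p=3, d=19, C=9, tardiness=max(0,9-19)=0
  Job 3: p=5, d=23, C=14, tardiness=max(0,14-23)=0
  Job 4: p=8, d=24, C=22, tardiness=max(0,22-24)=0
  Job 5: p=10, d=27, C=32, tardiness=max(0,32-27)=5
Total tardiness = 5

5


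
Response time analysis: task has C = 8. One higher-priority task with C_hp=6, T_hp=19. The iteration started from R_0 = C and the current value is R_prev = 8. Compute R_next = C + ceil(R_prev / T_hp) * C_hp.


R_next = C + ceil(R_prev / T_hp) * C_hp
ceil(8 / 19) = ceil(0.4211) = 1
Interference = 1 * 6 = 6
R_next = 8 + 6 = 14

14


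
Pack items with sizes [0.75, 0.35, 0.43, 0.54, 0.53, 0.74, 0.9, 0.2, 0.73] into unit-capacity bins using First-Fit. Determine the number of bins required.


Place items sequentially using First-Fit:
  Item 0.75 -> new Bin 1
  Item 0.35 -> new Bin 2
  Item 0.43 -> Bin 2 (now 0.78)
  Item 0.54 -> new Bin 3
  Item 0.53 -> new Bin 4
  Item 0.74 -> new Bin 5
  Item 0.9 -> new Bin 6
  Item 0.2 -> Bin 1 (now 0.95)
  Item 0.73 -> new Bin 7
Total bins used = 7

7


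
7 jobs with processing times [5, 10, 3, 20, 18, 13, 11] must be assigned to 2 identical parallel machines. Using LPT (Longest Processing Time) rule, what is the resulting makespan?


Sort jobs in decreasing order (LPT): [20, 18, 13, 11, 10, 5, 3]
Assign each job to the least loaded machine:
  Machine 1: jobs [20, 11, 10], load = 41
  Machine 2: jobs [18, 13, 5, 3], load = 39
Makespan = max load = 41

41


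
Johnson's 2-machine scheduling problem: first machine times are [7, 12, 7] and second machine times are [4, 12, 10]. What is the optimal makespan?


Apply Johnson's rule:
  Group 1 (a <= b): [(3, 7, 10), (2, 12, 12)]
  Group 2 (a > b): [(1, 7, 4)]
Optimal job order: [3, 2, 1]
Schedule:
  Job 3: M1 done at 7, M2 done at 17
  Job 2: M1 done at 19, M2 done at 31
  Job 1: M1 done at 26, M2 done at 35
Makespan = 35

35


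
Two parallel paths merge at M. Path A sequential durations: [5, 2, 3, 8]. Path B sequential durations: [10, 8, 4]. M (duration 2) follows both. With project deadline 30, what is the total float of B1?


Forward pass: ES(B1) = sum of predecessors on chain B = 0
EF = ES + duration = 0 + 10 = 10
Backward pass: LF(M) = deadline = 30; LS(M) = 30 - 2 = 28
LF(B1) = LS(M) - sum(successors on chain B) = 28 - 12 = 16
LS = LF - duration = 16 - 10 = 6
Total float = LS - ES = 6 - 0 = 6

6


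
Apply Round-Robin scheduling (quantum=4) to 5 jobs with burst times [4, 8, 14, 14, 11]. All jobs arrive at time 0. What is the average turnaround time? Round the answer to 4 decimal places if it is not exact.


Time quantum = 4
Execution trace:
  J1 runs 4 units, time = 4
  J2 runs 4 units, time = 8
  J3 runs 4 units, time = 12
  J4 runs 4 units, time = 16
  J5 runs 4 units, time = 20
  J2 runs 4 units, time = 24
  J3 runs 4 units, time = 28
  J4 runs 4 units, time = 32
  J5 runs 4 units, time = 36
  J3 runs 4 units, time = 40
  J4 runs 4 units, time = 44
  J5 runs 3 units, time = 47
  J3 runs 2 units, time = 49
  J4 runs 2 units, time = 51
Finish times: [4, 24, 49, 51, 47]
Average turnaround = 175/5 = 35.0

35.0


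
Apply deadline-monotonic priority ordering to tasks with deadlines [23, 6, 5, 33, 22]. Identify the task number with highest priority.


Sort tasks by relative deadline (ascending):
  Task 3: deadline = 5
  Task 2: deadline = 6
  Task 5: deadline = 22
  Task 1: deadline = 23
  Task 4: deadline = 33
Priority order (highest first): [3, 2, 5, 1, 4]
Highest priority task = 3

3


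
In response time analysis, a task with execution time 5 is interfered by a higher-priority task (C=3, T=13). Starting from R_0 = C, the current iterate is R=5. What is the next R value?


R_next = C + ceil(R_prev / T_hp) * C_hp
ceil(5 / 13) = ceil(0.3846) = 1
Interference = 1 * 3 = 3
R_next = 5 + 3 = 8

8


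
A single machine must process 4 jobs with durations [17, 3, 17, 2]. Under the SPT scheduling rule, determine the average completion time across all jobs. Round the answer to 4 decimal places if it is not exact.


Sort jobs by processing time (SPT order): [2, 3, 17, 17]
Compute completion times sequentially:
  Job 1: processing = 2, completes at 2
  Job 2: processing = 3, completes at 5
  Job 3: processing = 17, completes at 22
  Job 4: processing = 17, completes at 39
Sum of completion times = 68
Average completion time = 68/4 = 17.0

17.0


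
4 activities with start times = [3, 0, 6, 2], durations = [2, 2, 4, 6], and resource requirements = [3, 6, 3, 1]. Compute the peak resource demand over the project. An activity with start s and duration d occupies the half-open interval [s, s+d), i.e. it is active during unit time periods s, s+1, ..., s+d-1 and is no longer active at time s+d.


Each activity i is active on [start_i, start_i + duration_i).
Compute total resource usage per time slot:
  t=0: active resources = [6], total = 6
  t=1: active resources = [6], total = 6
  t=2: active resources = [1], total = 1
  t=3: active resources = [3, 1], total = 4
  t=4: active resources = [3, 1], total = 4
  t=5: active resources = [1], total = 1
  t=6: active resources = [3, 1], total = 4
  t=7: active resources = [3, 1], total = 4
  t=8: active resources = [3], total = 3
  t=9: active resources = [3], total = 3
Peak resource demand = 6

6


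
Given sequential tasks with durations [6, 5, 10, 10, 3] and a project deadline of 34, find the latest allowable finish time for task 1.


LF(activity 1) = deadline - sum of successor durations
Successors: activities 2 through 5 with durations [5, 10, 10, 3]
Sum of successor durations = 28
LF = 34 - 28 = 6

6


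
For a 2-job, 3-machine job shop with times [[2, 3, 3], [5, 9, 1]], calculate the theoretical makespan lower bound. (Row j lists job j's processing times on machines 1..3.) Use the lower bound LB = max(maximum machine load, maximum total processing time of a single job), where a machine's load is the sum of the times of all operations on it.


Machine loads:
  Machine 1: 2 + 5 = 7
  Machine 2: 3 + 9 = 12
  Machine 3: 3 + 1 = 4
Max machine load = 12
Job totals:
  Job 1: 8
  Job 2: 15
Max job total = 15
Lower bound = max(12, 15) = 15

15


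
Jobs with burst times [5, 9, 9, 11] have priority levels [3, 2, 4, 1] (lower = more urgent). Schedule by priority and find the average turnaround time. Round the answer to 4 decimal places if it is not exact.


Sort by priority (ascending = highest first):
Order: [(1, 11), (2, 9), (3, 5), (4, 9)]
Completion times:
  Priority 1, burst=11, C=11
  Priority 2, burst=9, C=20
  Priority 3, burst=5, C=25
  Priority 4, burst=9, C=34
Average turnaround = 90/4 = 22.5

22.5


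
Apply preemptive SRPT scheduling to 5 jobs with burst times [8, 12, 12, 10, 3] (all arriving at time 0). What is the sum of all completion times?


Since all jobs arrive at t=0, SRPT equals SPT ordering.
SPT order: [3, 8, 10, 12, 12]
Completion times:
  Job 1: p=3, C=3
  Job 2: p=8, C=11
  Job 3: p=10, C=21
  Job 4: p=12, C=33
  Job 5: p=12, C=45
Total completion time = 3 + 11 + 21 + 33 + 45 = 113

113


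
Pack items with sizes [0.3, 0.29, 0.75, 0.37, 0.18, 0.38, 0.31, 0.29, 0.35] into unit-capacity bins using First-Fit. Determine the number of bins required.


Place items sequentially using First-Fit:
  Item 0.3 -> new Bin 1
  Item 0.29 -> Bin 1 (now 0.59)
  Item 0.75 -> new Bin 2
  Item 0.37 -> Bin 1 (now 0.96)
  Item 0.18 -> Bin 2 (now 0.93)
  Item 0.38 -> new Bin 3
  Item 0.31 -> Bin 3 (now 0.69)
  Item 0.29 -> Bin 3 (now 0.98)
  Item 0.35 -> new Bin 4
Total bins used = 4

4


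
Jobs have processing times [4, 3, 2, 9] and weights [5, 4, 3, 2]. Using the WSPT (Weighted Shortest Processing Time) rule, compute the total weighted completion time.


Compute p/w ratios and sort ascending (WSPT): [(2, 3), (3, 4), (4, 5), (9, 2)]
Compute weighted completion times:
  Job (p=2,w=3): C=2, w*C=3*2=6
  Job (p=3,w=4): C=5, w*C=4*5=20
  Job (p=4,w=5): C=9, w*C=5*9=45
  Job (p=9,w=2): C=18, w*C=2*18=36
Total weighted completion time = 107

107


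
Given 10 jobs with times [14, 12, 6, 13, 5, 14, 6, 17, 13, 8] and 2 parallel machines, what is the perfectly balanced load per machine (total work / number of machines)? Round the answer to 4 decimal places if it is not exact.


Total processing time = 14 + 12 + 6 + 13 + 5 + 14 + 6 + 17 + 13 + 8 = 108
Number of machines = 2
Ideal balanced load = 108 / 2 = 54.0

54.0


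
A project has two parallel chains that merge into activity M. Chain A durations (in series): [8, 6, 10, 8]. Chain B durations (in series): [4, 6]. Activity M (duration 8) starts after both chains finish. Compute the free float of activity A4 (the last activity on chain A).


ES(A4) = sum of predecessors on chain A = 24
EF(A4) = ES + duration = 24 + 8 = 32
Successor of A4 is M. ES(M) = max(sum(A), sum(B)) = max(32, 10) = 32
Free float = ES(successor) - EF(current) = 32 - 32 = 0

0


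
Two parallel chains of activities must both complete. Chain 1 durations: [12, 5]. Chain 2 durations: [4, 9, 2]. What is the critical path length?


Path A total = 12 + 5 = 17
Path B total = 4 + 9 + 2 = 15
Critical path = longest path = max(17, 15) = 17

17


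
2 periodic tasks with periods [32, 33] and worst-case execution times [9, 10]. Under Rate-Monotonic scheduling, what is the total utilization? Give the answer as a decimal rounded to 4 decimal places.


Compute individual utilizations (exact fractions):
  Task 1: C/T = 9/32 (approx. 0.2813)
  Task 2: C/T = 10/33 (approx. 0.303)
Total utilization U = 9/32 + 10/33 = 617/1056
Rounded to 4 decimal places: U = 0.5843
RM (Liu & Layland) bound for 2 tasks = 0.828427; compare with U = 617/1056 (approx. 0.584280)
U <= bound, so schedulable by RM sufficient condition.

0.5843


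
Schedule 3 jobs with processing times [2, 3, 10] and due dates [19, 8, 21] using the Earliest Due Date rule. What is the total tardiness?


Sort by due date (EDD order): [(3, 8), (2, 19), (10, 21)]
Compute completion times and tardiness:
  Job 1: p=3, d=8, C=3, tardiness=max(0,3-8)=0
  Job 2: p=2, d=19, C=5, tardiness=max(0,5-19)=0
  Job 3: p=10, d=21, C=15, tardiness=max(0,15-21)=0
Total tardiness = 0

0


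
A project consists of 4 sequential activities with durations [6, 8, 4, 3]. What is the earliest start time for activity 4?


Activity 4 starts after activities 1 through 3 complete.
Predecessor durations: [6, 8, 4]
ES = 6 + 8 + 4 = 18

18


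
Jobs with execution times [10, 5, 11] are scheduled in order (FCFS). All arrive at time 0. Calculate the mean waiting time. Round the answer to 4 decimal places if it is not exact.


FCFS order (as given): [10, 5, 11]
Waiting times:
  Job 1: wait = 0
  Job 2: wait = 10
  Job 3: wait = 15
Sum of waiting times = 25
Average waiting time = 25/3 = 8.3333

8.3333


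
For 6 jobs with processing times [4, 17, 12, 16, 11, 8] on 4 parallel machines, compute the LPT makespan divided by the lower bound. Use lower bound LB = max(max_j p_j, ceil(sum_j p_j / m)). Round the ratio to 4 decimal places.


LPT order: [17, 16, 12, 11, 8, 4]
Machine loads after assignment: [17, 16, 16, 19]
LPT makespan = 19
Lower bound = max(max_job, ceil(total/4)) = max(17, 17) = 17
Ratio = 19 / 17 = 1.1176

1.1176


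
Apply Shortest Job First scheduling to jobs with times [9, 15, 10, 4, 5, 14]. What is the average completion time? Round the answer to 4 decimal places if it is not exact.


SJF order (ascending): [4, 5, 9, 10, 14, 15]
Completion times:
  Job 1: burst=4, C=4
  Job 2: burst=5, C=9
  Job 3: burst=9, C=18
  Job 4: burst=10, C=28
  Job 5: burst=14, C=42
  Job 6: burst=15, C=57
Average completion = 158/6 = 26.3333

26.3333


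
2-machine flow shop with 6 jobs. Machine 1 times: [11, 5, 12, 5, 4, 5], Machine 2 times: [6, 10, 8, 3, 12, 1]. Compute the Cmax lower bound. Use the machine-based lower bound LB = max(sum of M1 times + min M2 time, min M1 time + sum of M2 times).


LB1 = sum(M1 times) + min(M2 times) = 42 + 1 = 43
LB2 = min(M1 times) + sum(M2 times) = 4 + 40 = 44
Lower bound = max(LB1, LB2) = max(43, 44) = 44

44


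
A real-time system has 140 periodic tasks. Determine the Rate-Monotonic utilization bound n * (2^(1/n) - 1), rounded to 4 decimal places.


Compute 2^(1/140) = 1.0049633280
Subtract 1: 1.0049633280 - 1 = 0.0049633280
Multiply by n: 140 * 0.0049633280 = 0.6948659200
Round to 4 dp: 0.6949

0.6949


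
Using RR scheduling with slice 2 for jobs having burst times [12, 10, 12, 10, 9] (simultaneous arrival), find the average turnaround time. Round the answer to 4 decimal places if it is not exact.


Time quantum = 2
Execution trace:
  J1 runs 2 units, time = 2
  J2 runs 2 units, time = 4
  J3 runs 2 units, time = 6
  J4 runs 2 units, time = 8
  J5 runs 2 units, time = 10
  J1 runs 2 units, time = 12
  J2 runs 2 units, time = 14
  J3 runs 2 units, time = 16
  J4 runs 2 units, time = 18
  J5 runs 2 units, time = 20
  J1 runs 2 units, time = 22
  J2 runs 2 units, time = 24
  J3 runs 2 units, time = 26
  J4 runs 2 units, time = 28
  J5 runs 2 units, time = 30
  J1 runs 2 units, time = 32
  J2 runs 2 units, time = 34
  J3 runs 2 units, time = 36
  J4 runs 2 units, time = 38
  J5 runs 2 units, time = 40
  J1 runs 2 units, time = 42
  J2 runs 2 units, time = 44
  J3 runs 2 units, time = 46
  J4 runs 2 units, time = 48
  J5 runs 1 units, time = 49
  J1 runs 2 units, time = 51
  J3 runs 2 units, time = 53
Finish times: [51, 44, 53, 48, 49]
Average turnaround = 245/5 = 49.0

49.0


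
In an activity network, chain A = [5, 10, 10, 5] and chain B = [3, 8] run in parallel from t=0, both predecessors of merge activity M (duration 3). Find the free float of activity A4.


ES(A4) = sum of predecessors on chain A = 25
EF(A4) = ES + duration = 25 + 5 = 30
Successor of A4 is M. ES(M) = max(sum(A), sum(B)) = max(30, 11) = 30
Free float = ES(successor) - EF(current) = 30 - 30 = 0

0


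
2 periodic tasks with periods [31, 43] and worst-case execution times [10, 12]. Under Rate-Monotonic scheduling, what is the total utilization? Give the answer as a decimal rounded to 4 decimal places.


Compute individual utilizations (exact fractions):
  Task 1: C/T = 10/31 (approx. 0.3226)
  Task 2: C/T = 12/43 (approx. 0.2791)
Total utilization U = 10/31 + 12/43 = 802/1333
Rounded to 4 decimal places: U = 0.6017
RM (Liu & Layland) bound for 2 tasks = 0.828427; compare with U = 802/1333 (approx. 0.601650)
U <= bound, so schedulable by RM sufficient condition.

0.6017


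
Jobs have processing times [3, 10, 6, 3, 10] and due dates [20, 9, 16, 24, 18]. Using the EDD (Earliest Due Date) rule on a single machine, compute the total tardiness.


Sort by due date (EDD order): [(10, 9), (6, 16), (10, 18), (3, 20), (3, 24)]
Compute completion times and tardiness:
  Job 1: p=10, d=9, C=10, tardiness=max(0,10-9)=1
  Job 2: p=6, d=16, C=16, tardiness=max(0,16-16)=0
  Job 3: p=10, d=18, C=26, tardiness=max(0,26-18)=8
  Job 4: p=3, d=20, C=29, tardiness=max(0,29-20)=9
  Job 5: p=3, d=24, C=32, tardiness=max(0,32-24)=8
Total tardiness = 26

26


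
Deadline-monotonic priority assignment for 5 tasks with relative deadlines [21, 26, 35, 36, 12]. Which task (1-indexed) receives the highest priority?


Sort tasks by relative deadline (ascending):
  Task 5: deadline = 12
  Task 1: deadline = 21
  Task 2: deadline = 26
  Task 3: deadline = 35
  Task 4: deadline = 36
Priority order (highest first): [5, 1, 2, 3, 4]
Highest priority task = 5

5


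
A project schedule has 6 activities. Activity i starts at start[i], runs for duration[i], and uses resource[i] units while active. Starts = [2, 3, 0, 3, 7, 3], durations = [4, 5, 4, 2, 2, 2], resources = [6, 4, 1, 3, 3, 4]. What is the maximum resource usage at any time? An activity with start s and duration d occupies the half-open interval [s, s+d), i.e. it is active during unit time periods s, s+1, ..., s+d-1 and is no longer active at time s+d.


Each activity i is active on [start_i, start_i + duration_i).
Compute total resource usage per time slot:
  t=0: active resources = [1], total = 1
  t=1: active resources = [1], total = 1
  t=2: active resources = [6, 1], total = 7
  t=3: active resources = [6, 4, 1, 3, 4], total = 18
  t=4: active resources = [6, 4, 3, 4], total = 17
  t=5: active resources = [6, 4], total = 10
  t=6: active resources = [4], total = 4
  t=7: active resources = [4, 3], total = 7
  t=8: active resources = [3], total = 3
Peak resource demand = 18

18


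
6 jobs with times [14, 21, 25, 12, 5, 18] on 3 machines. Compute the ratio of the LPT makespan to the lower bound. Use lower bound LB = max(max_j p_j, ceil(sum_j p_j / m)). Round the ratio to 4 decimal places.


LPT order: [25, 21, 18, 14, 12, 5]
Machine loads after assignment: [30, 33, 32]
LPT makespan = 33
Lower bound = max(max_job, ceil(total/3)) = max(25, 32) = 32
Ratio = 33 / 32 = 1.0313

1.0313


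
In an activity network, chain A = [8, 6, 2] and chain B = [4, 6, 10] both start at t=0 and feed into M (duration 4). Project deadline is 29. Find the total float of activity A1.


Forward pass: ES(A1) = sum of predecessors on chain A = 0
EF = ES + duration = 0 + 8 = 8
Backward pass: LF(M) = deadline = 29; LS(M) = 29 - 4 = 25
LF(A1) = LS(M) - sum(successors on chain A) = 25 - 8 = 17
LS = LF - duration = 17 - 8 = 9
Total float = LS - ES = 9 - 0 = 9

9


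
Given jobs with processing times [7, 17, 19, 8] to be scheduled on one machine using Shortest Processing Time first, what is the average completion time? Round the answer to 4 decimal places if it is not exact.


Sort jobs by processing time (SPT order): [7, 8, 17, 19]
Compute completion times sequentially:
  Job 1: processing = 7, completes at 7
  Job 2: processing = 8, completes at 15
  Job 3: processing = 17, completes at 32
  Job 4: processing = 19, completes at 51
Sum of completion times = 105
Average completion time = 105/4 = 26.25

26.25


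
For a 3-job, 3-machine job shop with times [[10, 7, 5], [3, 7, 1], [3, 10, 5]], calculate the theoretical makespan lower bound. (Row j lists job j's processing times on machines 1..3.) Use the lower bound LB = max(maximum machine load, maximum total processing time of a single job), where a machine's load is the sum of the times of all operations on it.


Machine loads:
  Machine 1: 10 + 3 + 3 = 16
  Machine 2: 7 + 7 + 10 = 24
  Machine 3: 5 + 1 + 5 = 11
Max machine load = 24
Job totals:
  Job 1: 22
  Job 2: 11
  Job 3: 18
Max job total = 22
Lower bound = max(24, 22) = 24

24


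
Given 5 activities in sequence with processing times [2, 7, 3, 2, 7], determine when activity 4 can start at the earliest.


Activity 4 starts after activities 1 through 3 complete.
Predecessor durations: [2, 7, 3]
ES = 2 + 7 + 3 = 12

12


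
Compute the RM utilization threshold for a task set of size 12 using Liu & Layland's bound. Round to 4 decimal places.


Compute 2^(1/12) = 1.0594630944
Subtract 1: 1.0594630944 - 1 = 0.0594630944
Multiply by n: 12 * 0.0594630944 = 0.7135571328
Round to 4 dp: 0.7136

0.7136


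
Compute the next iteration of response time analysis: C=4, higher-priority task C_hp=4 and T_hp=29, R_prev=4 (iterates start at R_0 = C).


R_next = C + ceil(R_prev / T_hp) * C_hp
ceil(4 / 29) = ceil(0.1379) = 1
Interference = 1 * 4 = 4
R_next = 4 + 4 = 8

8


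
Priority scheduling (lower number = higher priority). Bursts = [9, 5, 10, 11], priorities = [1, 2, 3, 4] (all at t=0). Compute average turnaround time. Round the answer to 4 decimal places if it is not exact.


Sort by priority (ascending = highest first):
Order: [(1, 9), (2, 5), (3, 10), (4, 11)]
Completion times:
  Priority 1, burst=9, C=9
  Priority 2, burst=5, C=14
  Priority 3, burst=10, C=24
  Priority 4, burst=11, C=35
Average turnaround = 82/4 = 20.5

20.5


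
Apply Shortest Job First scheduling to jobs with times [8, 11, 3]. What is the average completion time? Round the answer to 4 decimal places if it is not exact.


SJF order (ascending): [3, 8, 11]
Completion times:
  Job 1: burst=3, C=3
  Job 2: burst=8, C=11
  Job 3: burst=11, C=22
Average completion = 36/3 = 12.0

12.0


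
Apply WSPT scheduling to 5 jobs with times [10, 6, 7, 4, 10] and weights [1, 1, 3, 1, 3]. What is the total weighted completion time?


Compute p/w ratios and sort ascending (WSPT): [(7, 3), (10, 3), (4, 1), (6, 1), (10, 1)]
Compute weighted completion times:
  Job (p=7,w=3): C=7, w*C=3*7=21
  Job (p=10,w=3): C=17, w*C=3*17=51
  Job (p=4,w=1): C=21, w*C=1*21=21
  Job (p=6,w=1): C=27, w*C=1*27=27
  Job (p=10,w=1): C=37, w*C=1*37=37
Total weighted completion time = 157

157


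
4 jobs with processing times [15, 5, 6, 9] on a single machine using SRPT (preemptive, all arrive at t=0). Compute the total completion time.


Since all jobs arrive at t=0, SRPT equals SPT ordering.
SPT order: [5, 6, 9, 15]
Completion times:
  Job 1: p=5, C=5
  Job 2: p=6, C=11
  Job 3: p=9, C=20
  Job 4: p=15, C=35
Total completion time = 5 + 11 + 20 + 35 = 71

71


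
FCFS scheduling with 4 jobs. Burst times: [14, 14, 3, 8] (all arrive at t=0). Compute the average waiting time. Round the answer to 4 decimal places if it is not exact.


FCFS order (as given): [14, 14, 3, 8]
Waiting times:
  Job 1: wait = 0
  Job 2: wait = 14
  Job 3: wait = 28
  Job 4: wait = 31
Sum of waiting times = 73
Average waiting time = 73/4 = 18.25

18.25


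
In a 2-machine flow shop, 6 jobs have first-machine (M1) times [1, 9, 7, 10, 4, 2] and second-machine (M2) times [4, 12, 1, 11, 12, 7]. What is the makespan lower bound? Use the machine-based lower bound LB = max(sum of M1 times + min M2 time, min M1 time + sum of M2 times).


LB1 = sum(M1 times) + min(M2 times) = 33 + 1 = 34
LB2 = min(M1 times) + sum(M2 times) = 1 + 47 = 48
Lower bound = max(LB1, LB2) = max(34, 48) = 48

48


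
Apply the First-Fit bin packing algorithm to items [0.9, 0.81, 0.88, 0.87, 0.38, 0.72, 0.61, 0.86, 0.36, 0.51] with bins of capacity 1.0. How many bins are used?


Place items sequentially using First-Fit:
  Item 0.9 -> new Bin 1
  Item 0.81 -> new Bin 2
  Item 0.88 -> new Bin 3
  Item 0.87 -> new Bin 4
  Item 0.38 -> new Bin 5
  Item 0.72 -> new Bin 6
  Item 0.61 -> Bin 5 (now 0.99)
  Item 0.86 -> new Bin 7
  Item 0.36 -> new Bin 8
  Item 0.51 -> Bin 8 (now 0.87)
Total bins used = 8

8


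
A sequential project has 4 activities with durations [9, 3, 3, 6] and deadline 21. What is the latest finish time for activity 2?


LF(activity 2) = deadline - sum of successor durations
Successors: activities 3 through 4 with durations [3, 6]
Sum of successor durations = 9
LF = 21 - 9 = 12

12


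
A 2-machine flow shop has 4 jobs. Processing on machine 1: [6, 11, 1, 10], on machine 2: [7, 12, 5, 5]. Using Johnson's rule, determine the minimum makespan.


Apply Johnson's rule:
  Group 1 (a <= b): [(3, 1, 5), (1, 6, 7), (2, 11, 12)]
  Group 2 (a > b): [(4, 10, 5)]
Optimal job order: [3, 1, 2, 4]
Schedule:
  Job 3: M1 done at 1, M2 done at 6
  Job 1: M1 done at 7, M2 done at 14
  Job 2: M1 done at 18, M2 done at 30
  Job 4: M1 done at 28, M2 done at 35
Makespan = 35

35


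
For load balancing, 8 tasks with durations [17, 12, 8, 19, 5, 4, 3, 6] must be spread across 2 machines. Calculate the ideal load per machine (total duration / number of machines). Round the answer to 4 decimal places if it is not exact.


Total processing time = 17 + 12 + 8 + 19 + 5 + 4 + 3 + 6 = 74
Number of machines = 2
Ideal balanced load = 74 / 2 = 37.0

37.0


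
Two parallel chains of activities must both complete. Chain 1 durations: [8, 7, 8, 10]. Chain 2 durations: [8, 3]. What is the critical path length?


Path A total = 8 + 7 + 8 + 10 = 33
Path B total = 8 + 3 = 11
Critical path = longest path = max(33, 11) = 33

33


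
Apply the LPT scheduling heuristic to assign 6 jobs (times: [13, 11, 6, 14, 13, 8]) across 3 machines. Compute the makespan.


Sort jobs in decreasing order (LPT): [14, 13, 13, 11, 8, 6]
Assign each job to the least loaded machine:
  Machine 1: jobs [14, 6], load = 20
  Machine 2: jobs [13, 11], load = 24
  Machine 3: jobs [13, 8], load = 21
Makespan = max load = 24

24


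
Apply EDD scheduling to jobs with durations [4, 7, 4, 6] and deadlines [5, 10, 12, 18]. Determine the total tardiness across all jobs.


Sort by due date (EDD order): [(4, 5), (7, 10), (4, 12), (6, 18)]
Compute completion times and tardiness:
  Job 1: p=4, d=5, C=4, tardiness=max(0,4-5)=0
  Job 2: p=7, d=10, C=11, tardiness=max(0,11-10)=1
  Job 3: p=4, d=12, C=15, tardiness=max(0,15-12)=3
  Job 4: p=6, d=18, C=21, tardiness=max(0,21-18)=3
Total tardiness = 7

7
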